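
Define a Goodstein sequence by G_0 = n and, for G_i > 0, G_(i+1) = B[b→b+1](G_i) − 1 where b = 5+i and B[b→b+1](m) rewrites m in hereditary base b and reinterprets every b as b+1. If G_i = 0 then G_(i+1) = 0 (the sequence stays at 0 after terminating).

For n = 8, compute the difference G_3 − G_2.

0

G_0=8  [base 5] 5 + 3  →[5↦6]→  6 + 3 = 9  −1 ⇒ G_1=8
G_1=8  [base 6] 6 + 2  →[6↦7]→  7 + 2 = 9  −1 ⇒ G_2=8
G_2=8  [base 7] 7 + 1  →[7↦8]→  8 + 1 = 9  −1 ⇒ G_3=8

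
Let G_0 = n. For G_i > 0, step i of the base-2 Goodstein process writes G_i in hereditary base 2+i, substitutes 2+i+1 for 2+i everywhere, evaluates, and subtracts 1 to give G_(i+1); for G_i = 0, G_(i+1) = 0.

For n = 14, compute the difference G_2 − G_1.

G_0=14  [base 2] 2^(2 + 1) + 2^2 + 2  →[2↦3]→  3^(3 + 1) + 3^3 + 3 = 111  −1 ⇒ G_1=110
G_1=110  [base 3] 3^(3 + 1) + 3^3 + 2  →[3↦4]→  4^(4 + 1) + 4^4 + 2 = 1282  −1 ⇒ G_2=1281

1171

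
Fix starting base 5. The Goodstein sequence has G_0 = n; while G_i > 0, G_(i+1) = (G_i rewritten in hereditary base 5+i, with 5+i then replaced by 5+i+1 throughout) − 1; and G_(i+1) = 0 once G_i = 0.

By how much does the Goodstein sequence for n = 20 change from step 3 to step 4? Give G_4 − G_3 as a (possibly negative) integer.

2

base 5: 20 = 4·5; at 6: 4·6 = 24; next = 23
base 6: 23 = 3·6 + 5; at 7: 3·7 + 5 = 26; next = 25
base 7: 25 = 3·7 + 4; at 8: 3·8 + 4 = 28; next = 27
base 8: 27 = 3·8 + 3; at 9: 3·9 + 3 = 30; next = 29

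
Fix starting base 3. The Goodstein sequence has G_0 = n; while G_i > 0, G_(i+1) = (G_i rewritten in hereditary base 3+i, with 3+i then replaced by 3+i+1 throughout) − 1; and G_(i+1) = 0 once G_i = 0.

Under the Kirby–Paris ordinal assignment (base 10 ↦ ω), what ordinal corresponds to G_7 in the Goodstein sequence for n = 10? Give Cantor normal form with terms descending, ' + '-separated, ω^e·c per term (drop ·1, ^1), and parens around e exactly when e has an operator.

i=0: 10 = 3^2 + 1 (b=3); 3→4: 4^2 + 1 = 17; 17−1 = 16
i=1: 16 = 4^2 (b=4); 4→5: 5^2 = 25; 25−1 = 24
i=2: 24 = 4·5 + 4 (b=5); 5→6: 4·6 + 4 = 28; 28−1 = 27
i=3: 27 = 4·6 + 3 (b=6); 6→7: 4·7 + 3 = 31; 31−1 = 30
i=4: 30 = 4·7 + 2 (b=7); 7→8: 4·8 + 2 = 34; 34−1 = 33
i=5: 33 = 4·8 + 1 (b=8); 8→9: 4·9 + 1 = 37; 37−1 = 36
i=6: 36 = 4·9 (b=9); 9→10: 4·10 = 40; 40−1 = 39
i=7: 39 = 3·10 + 9 (b=10); 10→11: 3·11 + 9 = 42; 42−1 = 41

ω·3 + 9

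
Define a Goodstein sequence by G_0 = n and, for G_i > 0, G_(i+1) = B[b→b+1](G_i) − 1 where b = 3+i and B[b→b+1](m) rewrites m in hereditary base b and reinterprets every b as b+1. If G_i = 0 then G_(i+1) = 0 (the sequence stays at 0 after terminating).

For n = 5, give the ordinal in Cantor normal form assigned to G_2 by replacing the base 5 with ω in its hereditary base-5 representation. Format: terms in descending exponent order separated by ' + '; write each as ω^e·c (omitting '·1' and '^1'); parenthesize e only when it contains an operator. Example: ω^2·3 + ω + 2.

ω

G_0=5  [base 3] 3 + 2  →[3↦4]→  4 + 2 = 6  −1 ⇒ G_1=5
G_1=5  [base 4] 4 + 1  →[4↦5]→  5 + 1 = 6  −1 ⇒ G_2=5
G_2=5  [base 5] 5  →[5↦6]→  6 = 6  −1 ⇒ G_3=5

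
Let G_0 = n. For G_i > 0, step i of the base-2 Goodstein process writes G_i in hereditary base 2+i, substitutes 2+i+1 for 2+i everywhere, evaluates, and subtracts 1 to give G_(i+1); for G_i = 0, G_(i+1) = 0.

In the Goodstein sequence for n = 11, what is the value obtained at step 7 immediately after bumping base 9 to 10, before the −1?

G_0=11  [base 2] 2^(2 + 1) + 2 + 1  →[2↦3]→  3^(3 + 1) + 3 + 1 = 85  −1 ⇒ G_1=84
G_1=84  [base 3] 3^(3 + 1) + 3  →[3↦4]→  4^(4 + 1) + 4 = 1028  −1 ⇒ G_2=1027
G_2=1027  [base 4] 4^(4 + 1) + 3  →[4↦5]→  5^(5 + 1) + 3 = 15628  −1 ⇒ G_3=15627
G_3=15627  [base 5] 5^(5 + 1) + 2  →[5↦6]→  6^(6 + 1) + 2 = 279938  −1 ⇒ G_4=279937
G_4=279937  [base 6] 6^(6 + 1) + 1  →[6↦7]→  7^(7 + 1) + 1 = 5764802  −1 ⇒ G_5=5764801
G_5=5764801  [base 7] 7^(7 + 1)  →[7↦8]→  8^(8 + 1) = 134217728  −1 ⇒ G_6=134217727
G_6=134217727  [base 8] 7·8^8 + 7·8^7 + 7·8^6 + 7·8^5 + 7·8^4 + 7·8^3 + 7·8^2 + 7·8 + 7  →[8↦9]→  7·9^9 + 7·9^7 + 7·9^6 + 7·9^5 + 7·9^4 + 7·9^3 + 7·9^2 + 7·9 + 7 = 2749609303  −1 ⇒ G_7=2749609302
G_7=2749609302  [base 9] 7·9^9 + 7·9^7 + 7·9^6 + 7·9^5 + 7·9^4 + 7·9^3 + 7·9^2 + 7·9 + 6  →[9↦10]→  7·10^10 + 7·10^7 + 7·10^6 + 7·10^5 + 7·10^4 + 7·10^3 + 7·10^2 + 7·10 + 6 = 70077777776  −1 ⇒ G_8=70077777775

70077777776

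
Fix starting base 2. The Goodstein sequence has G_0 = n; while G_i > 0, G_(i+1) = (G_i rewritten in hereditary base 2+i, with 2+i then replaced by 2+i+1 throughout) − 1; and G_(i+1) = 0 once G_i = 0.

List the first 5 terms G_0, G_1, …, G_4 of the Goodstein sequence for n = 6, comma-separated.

6, 29, 257, 3125, 46655

G_0=6  [base 2] 2^2 + 2  →[2↦3]→  3^3 + 3 = 30  −1 ⇒ G_1=29
G_1=29  [base 3] 3^3 + 2  →[3↦4]→  4^4 + 2 = 258  −1 ⇒ G_2=257
G_2=257  [base 4] 4^4 + 1  →[4↦5]→  5^5 + 1 = 3126  −1 ⇒ G_3=3125
G_3=3125  [base 5] 5^5  →[5↦6]→  6^6 = 46656  −1 ⇒ G_4=46655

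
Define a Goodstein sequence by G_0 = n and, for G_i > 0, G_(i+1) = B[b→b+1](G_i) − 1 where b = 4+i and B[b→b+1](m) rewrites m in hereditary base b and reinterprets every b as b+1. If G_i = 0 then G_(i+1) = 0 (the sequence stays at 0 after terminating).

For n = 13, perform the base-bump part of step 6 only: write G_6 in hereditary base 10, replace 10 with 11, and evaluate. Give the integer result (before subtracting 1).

23

13 —HB4→ 3·4 + 1 —bump→ 3·5 + 1 = 16 —(−1)→ 15
15 —HB5→ 3·5 —bump→ 3·6 = 18 —(−1)→ 17
17 —HB6→ 2·6 + 5 —bump→ 2·7 + 5 = 19 —(−1)→ 18
18 —HB7→ 2·7 + 4 —bump→ 2·8 + 4 = 20 —(−1)→ 19
19 —HB8→ 2·8 + 3 —bump→ 2·9 + 3 = 21 —(−1)→ 20
20 —HB9→ 2·9 + 2 —bump→ 2·10 + 2 = 22 —(−1)→ 21
21 —HB10→ 2·10 + 1 —bump→ 2·11 + 1 = 23 —(−1)→ 22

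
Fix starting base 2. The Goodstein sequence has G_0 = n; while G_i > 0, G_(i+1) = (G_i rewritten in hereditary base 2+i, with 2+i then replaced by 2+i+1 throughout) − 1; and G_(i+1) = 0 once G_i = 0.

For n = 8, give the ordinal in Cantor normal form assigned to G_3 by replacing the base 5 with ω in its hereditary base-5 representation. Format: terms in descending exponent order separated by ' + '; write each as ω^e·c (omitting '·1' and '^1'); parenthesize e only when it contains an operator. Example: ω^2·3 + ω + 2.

ω^ω·2 + ω^2·2 + ω·2

(0) 8|_2 = 2^(2 + 1) ↦ 3^(3 + 1)|_3 = 81 ⇒ 80
(1) 80|_3 = 2·3^3 + 2·3^2 + 2·3 + 2 ↦ 2·4^4 + 2·4^2 + 2·4 + 2|_4 = 554 ⇒ 553
(2) 553|_4 = 2·4^4 + 2·4^2 + 2·4 + 1 ↦ 2·5^5 + 2·5^2 + 2·5 + 1|_5 = 6311 ⇒ 6310
(3) 6310|_5 = 2·5^5 + 2·5^2 + 2·5 ↦ 2·6^6 + 2·6^2 + 2·6|_6 = 93396 ⇒ 93395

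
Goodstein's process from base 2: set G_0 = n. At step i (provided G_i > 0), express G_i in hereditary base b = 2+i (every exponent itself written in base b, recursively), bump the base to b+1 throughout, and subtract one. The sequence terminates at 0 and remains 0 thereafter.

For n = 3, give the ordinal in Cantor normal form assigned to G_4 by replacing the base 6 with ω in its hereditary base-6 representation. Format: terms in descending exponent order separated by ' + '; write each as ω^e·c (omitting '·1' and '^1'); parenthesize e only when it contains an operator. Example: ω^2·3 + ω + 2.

1

i=0: 3 = 2 + 1 (b=2); 2→3: 3 + 1 = 4; 4−1 = 3
i=1: 3 = 3 (b=3); 3→4: 4 = 4; 4−1 = 3
i=2: 3 = 3 (b=4); 4→5: 3 = 3; 3−1 = 2
i=3: 2 = 2 (b=5); 5→6: 2 = 2; 2−1 = 1
i=4: 1 = 1 (b=6); 6→7: 1 = 1; 1−1 = 0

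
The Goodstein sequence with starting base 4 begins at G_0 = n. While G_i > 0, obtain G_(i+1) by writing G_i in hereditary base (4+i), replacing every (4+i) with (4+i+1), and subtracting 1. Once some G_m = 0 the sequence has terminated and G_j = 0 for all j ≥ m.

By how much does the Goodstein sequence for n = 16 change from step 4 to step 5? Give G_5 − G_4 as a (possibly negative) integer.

3

step 0: 16 = 4^2; sub 5 for 4: 5^2; = 25; G_1 = 25−1 = 24
step 1: 24 = 4·5 + 4; sub 6 for 5: 4·6 + 4; = 28; G_2 = 28−1 = 27
step 2: 27 = 4·6 + 3; sub 7 for 6: 4·7 + 3; = 31; G_3 = 31−1 = 30
step 3: 30 = 4·7 + 2; sub 8 for 7: 4·8 + 2; = 34; G_4 = 34−1 = 33
step 4: 33 = 4·8 + 1; sub 9 for 8: 4·9 + 1; = 37; G_5 = 37−1 = 36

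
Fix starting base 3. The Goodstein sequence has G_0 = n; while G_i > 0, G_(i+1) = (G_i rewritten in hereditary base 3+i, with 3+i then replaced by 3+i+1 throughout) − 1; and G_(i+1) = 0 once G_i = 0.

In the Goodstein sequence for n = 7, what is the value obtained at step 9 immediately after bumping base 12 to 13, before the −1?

[0] 7 ≡ 2·3 + 1 (base 3). Lift 4: 9. −1: 8.
[1] 8 ≡ 2·4 (base 4). Lift 5: 10. −1: 9.
[2] 9 ≡ 5 + 4 (base 5). Lift 6: 10. −1: 9.
[3] 9 ≡ 6 + 3 (base 6). Lift 7: 10. −1: 9.
[4] 9 ≡ 7 + 2 (base 7). Lift 8: 10. −1: 9.
[5] 9 ≡ 8 + 1 (base 8). Lift 9: 10. −1: 9.
[6] 9 ≡ 9 (base 9). Lift 10: 10. −1: 9.
[7] 9 ≡ 9 (base 10). Lift 11: 9. −1: 8.
[8] 8 ≡ 8 (base 11). Lift 12: 8. −1: 7.

7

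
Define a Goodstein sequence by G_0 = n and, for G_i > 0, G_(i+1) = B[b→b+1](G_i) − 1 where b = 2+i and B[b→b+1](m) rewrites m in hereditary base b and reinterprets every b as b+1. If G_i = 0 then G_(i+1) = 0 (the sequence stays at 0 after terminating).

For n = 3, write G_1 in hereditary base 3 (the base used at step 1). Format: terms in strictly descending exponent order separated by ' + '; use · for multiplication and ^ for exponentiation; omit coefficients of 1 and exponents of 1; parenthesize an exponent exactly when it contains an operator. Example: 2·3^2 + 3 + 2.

G_0=3  [base 2] 2 + 1  →[2↦3]→  3 + 1 = 4  −1 ⇒ G_1=3
G_1=3  [base 3] 3  →[3↦4]→  4 = 4  −1 ⇒ G_2=3

3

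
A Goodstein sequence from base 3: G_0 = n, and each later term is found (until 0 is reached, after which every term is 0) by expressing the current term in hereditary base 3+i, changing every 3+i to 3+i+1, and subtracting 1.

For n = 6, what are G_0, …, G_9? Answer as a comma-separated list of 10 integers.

G_0 = 6. HB_3(6) = 2·3. Bump = 8. G_1 = 7.
G_1 = 7. HB_4(7) = 4 + 3. Bump = 8. G_2 = 7.
G_2 = 7. HB_5(7) = 5 + 2. Bump = 8. G_3 = 7.
G_3 = 7. HB_6(7) = 6 + 1. Bump = 8. G_4 = 7.
G_4 = 7. HB_7(7) = 7. Bump = 8. G_5 = 7.
G_5 = 7. HB_8(7) = 7. Bump = 7. G_6 = 6.
G_6 = 6. HB_9(6) = 6. Bump = 6. G_7 = 5.
G_7 = 5. HB_10(5) = 5. Bump = 5. G_8 = 4.
G_8 = 4. HB_11(4) = 4. Bump = 4. G_9 = 3.

6, 7, 7, 7, 7, 7, 6, 5, 4, 3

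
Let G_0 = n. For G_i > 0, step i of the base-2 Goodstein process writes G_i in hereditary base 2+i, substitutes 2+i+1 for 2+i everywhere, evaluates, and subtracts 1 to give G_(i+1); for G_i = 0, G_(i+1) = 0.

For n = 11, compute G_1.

G_0=11  [base 2] 2^(2 + 1) + 2 + 1  →[2↦3]→  3^(3 + 1) + 3 + 1 = 85  −1 ⇒ G_1=84
G_1=84  [base 3] 3^(3 + 1) + 3  →[3↦4]→  4^(4 + 1) + 4 = 1028  −1 ⇒ G_2=1027

84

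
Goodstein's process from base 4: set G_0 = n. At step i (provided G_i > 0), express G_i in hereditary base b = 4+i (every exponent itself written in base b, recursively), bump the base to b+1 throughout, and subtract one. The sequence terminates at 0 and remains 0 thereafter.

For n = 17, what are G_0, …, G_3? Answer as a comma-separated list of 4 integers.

i=0: 17 = 4^2 + 1 (b=4); 4→5: 5^2 + 1 = 26; 26−1 = 25
i=1: 25 = 5^2 (b=5); 5→6: 6^2 = 36; 36−1 = 35
i=2: 35 = 5·6 + 5 (b=6); 6→7: 5·7 + 5 = 40; 40−1 = 39

17, 25, 35, 39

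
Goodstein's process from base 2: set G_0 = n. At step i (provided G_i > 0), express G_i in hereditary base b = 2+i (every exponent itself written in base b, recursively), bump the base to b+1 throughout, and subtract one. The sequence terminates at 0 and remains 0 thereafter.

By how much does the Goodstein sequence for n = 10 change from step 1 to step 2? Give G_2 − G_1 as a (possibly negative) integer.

942

base 2: 10 = 2^(2 + 1) + 2; at 3: 3^(3 + 1) + 3 = 84; next = 83
base 3: 83 = 3^(3 + 1) + 2; at 4: 4^(4 + 1) + 2 = 1026; next = 1025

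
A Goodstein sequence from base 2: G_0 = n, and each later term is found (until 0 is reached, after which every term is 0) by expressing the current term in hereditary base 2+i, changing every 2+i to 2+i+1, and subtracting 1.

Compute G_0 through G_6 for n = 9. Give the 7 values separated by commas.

i=0: 9 = 2^(2 + 1) + 1 (b=2); 2→3: 3^(3 + 1) + 1 = 82; 82−1 = 81
i=1: 81 = 3^(3 + 1) (b=3); 3→4: 4^(4 + 1) = 1024; 1024−1 = 1023
i=2: 1023 = 3·4^4 + 3·4^3 + 3·4^2 + 3·4 + 3 (b=4); 4→5: 3·5^5 + 3·5^3 + 3·5^2 + 3·5 + 3 = 9843; 9843−1 = 9842
i=3: 9842 = 3·5^5 + 3·5^3 + 3·5^2 + 3·5 + 2 (b=5); 5→6: 3·6^6 + 3·6^3 + 3·6^2 + 3·6 + 2 = 140744; 140744−1 = 140743
i=4: 140743 = 3·6^6 + 3·6^3 + 3·6^2 + 3·6 + 1 (b=6); 6→7: 3·7^7 + 3·7^3 + 3·7^2 + 3·7 + 1 = 2471827; 2471827−1 = 2471826
i=5: 2471826 = 3·7^7 + 3·7^3 + 3·7^2 + 3·7 (b=7); 7→8: 3·8^8 + 3·8^3 + 3·8^2 + 3·8 = 50333400; 50333400−1 = 50333399

9, 81, 1023, 9842, 140743, 2471826, 50333399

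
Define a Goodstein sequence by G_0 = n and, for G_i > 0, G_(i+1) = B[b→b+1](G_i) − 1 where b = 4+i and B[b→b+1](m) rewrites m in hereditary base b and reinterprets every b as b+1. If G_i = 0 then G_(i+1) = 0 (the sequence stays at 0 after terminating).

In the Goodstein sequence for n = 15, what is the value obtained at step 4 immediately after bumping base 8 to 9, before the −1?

15 —HB4→ 3·4 + 3 —bump→ 3·5 + 3 = 18 —(−1)→ 17
17 —HB5→ 3·5 + 2 —bump→ 3·6 + 2 = 20 —(−1)→ 19
19 —HB6→ 3·6 + 1 —bump→ 3·7 + 1 = 22 —(−1)→ 21
21 —HB7→ 3·7 —bump→ 3·8 = 24 —(−1)→ 23
23 —HB8→ 2·8 + 7 —bump→ 2·9 + 7 = 25 —(−1)→ 24

25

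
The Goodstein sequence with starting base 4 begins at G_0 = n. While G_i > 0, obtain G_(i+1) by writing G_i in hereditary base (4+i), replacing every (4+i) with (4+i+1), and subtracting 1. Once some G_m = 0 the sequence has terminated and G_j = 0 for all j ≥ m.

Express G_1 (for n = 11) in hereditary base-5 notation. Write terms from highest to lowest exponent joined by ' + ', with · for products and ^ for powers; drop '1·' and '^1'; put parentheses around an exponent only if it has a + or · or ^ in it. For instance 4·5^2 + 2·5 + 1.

step 0: 11 = 2·4 + 3; sub 5 for 4: 2·5 + 3; = 13; G_1 = 13−1 = 12
step 1: 12 = 2·5 + 2; sub 6 for 5: 2·6 + 2; = 14; G_2 = 14−1 = 13

2·5 + 2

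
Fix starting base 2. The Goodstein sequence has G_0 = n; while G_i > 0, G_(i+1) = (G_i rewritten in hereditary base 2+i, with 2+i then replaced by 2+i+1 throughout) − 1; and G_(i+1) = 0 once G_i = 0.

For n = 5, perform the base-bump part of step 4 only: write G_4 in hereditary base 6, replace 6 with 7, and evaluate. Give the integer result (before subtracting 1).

1198

G_0 = 5. HB_2(5) = 2^2 + 1. Bump = 28. G_1 = 27.
G_1 = 27. HB_3(27) = 3^3. Bump = 256. G_2 = 255.
G_2 = 255. HB_4(255) = 3·4^3 + 3·4^2 + 3·4 + 3. Bump = 468. G_3 = 467.
G_3 = 467. HB_5(467) = 3·5^3 + 3·5^2 + 3·5 + 2. Bump = 776. G_4 = 775.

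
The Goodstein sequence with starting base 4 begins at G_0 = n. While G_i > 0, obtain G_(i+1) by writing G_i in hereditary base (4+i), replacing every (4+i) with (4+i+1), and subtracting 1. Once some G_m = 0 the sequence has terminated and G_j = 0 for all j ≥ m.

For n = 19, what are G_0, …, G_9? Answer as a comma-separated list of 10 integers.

19, 27, 37, 49, 63, 69, 75, 81, 87, 93

(0) 19|_4 = 4^2 + 3 ↦ 5^2 + 3|_5 = 28 ⇒ 27
(1) 27|_5 = 5^2 + 2 ↦ 6^2 + 2|_6 = 38 ⇒ 37
(2) 37|_6 = 6^2 + 1 ↦ 7^2 + 1|_7 = 50 ⇒ 49
(3) 49|_7 = 7^2 ↦ 8^2|_8 = 64 ⇒ 63
(4) 63|_8 = 7·8 + 7 ↦ 7·9 + 7|_9 = 70 ⇒ 69
(5) 69|_9 = 7·9 + 6 ↦ 7·10 + 6|_10 = 76 ⇒ 75
(6) 75|_10 = 7·10 + 5 ↦ 7·11 + 5|_11 = 82 ⇒ 81
(7) 81|_11 = 7·11 + 4 ↦ 7·12 + 4|_12 = 88 ⇒ 87
(8) 87|_12 = 7·12 + 3 ↦ 7·13 + 3|_13 = 94 ⇒ 93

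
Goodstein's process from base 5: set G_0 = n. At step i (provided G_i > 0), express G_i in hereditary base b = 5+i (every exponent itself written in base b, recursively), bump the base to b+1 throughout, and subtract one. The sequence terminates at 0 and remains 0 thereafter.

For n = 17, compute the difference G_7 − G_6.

17 —HB5→ 3·5 + 2 —bump→ 3·6 + 2 = 20 —(−1)→ 19
19 —HB6→ 3·6 + 1 —bump→ 3·7 + 1 = 22 —(−1)→ 21
21 —HB7→ 3·7 —bump→ 3·8 = 24 —(−1)→ 23
23 —HB8→ 2·8 + 7 —bump→ 2·9 + 7 = 25 —(−1)→ 24
24 —HB9→ 2·9 + 6 —bump→ 2·10 + 6 = 26 —(−1)→ 25
25 —HB10→ 2·10 + 5 —bump→ 2·11 + 5 = 27 —(−1)→ 26
26 —HB11→ 2·11 + 4 —bump→ 2·12 + 4 = 28 —(−1)→ 27

1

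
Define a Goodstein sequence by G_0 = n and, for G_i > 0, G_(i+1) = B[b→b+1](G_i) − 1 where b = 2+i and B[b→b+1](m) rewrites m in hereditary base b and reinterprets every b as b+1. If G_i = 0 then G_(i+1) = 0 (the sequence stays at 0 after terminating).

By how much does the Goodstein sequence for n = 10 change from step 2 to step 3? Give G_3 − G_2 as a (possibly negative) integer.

14600

10 —HB2→ 2^(2 + 1) + 2 —bump→ 3^(3 + 1) + 3 = 84 —(−1)→ 83
83 —HB3→ 3^(3 + 1) + 2 —bump→ 4^(4 + 1) + 2 = 1026 —(−1)→ 1025
1025 —HB4→ 4^(4 + 1) + 1 —bump→ 5^(5 + 1) + 1 = 15626 —(−1)→ 15625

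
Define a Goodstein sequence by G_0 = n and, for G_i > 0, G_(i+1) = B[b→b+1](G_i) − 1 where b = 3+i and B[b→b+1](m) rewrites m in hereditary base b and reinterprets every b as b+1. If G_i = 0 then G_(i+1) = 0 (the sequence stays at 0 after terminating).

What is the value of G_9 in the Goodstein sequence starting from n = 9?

[0] 9 ≡ 3^2 (base 3). Lift 4: 16. −1: 15.
[1] 15 ≡ 3·4 + 3 (base 4). Lift 5: 18. −1: 17.
[2] 17 ≡ 3·5 + 2 (base 5). Lift 6: 20. −1: 19.
[3] 19 ≡ 3·6 + 1 (base 6). Lift 7: 22. −1: 21.
[4] 21 ≡ 3·7 (base 7). Lift 8: 24. −1: 23.
[5] 23 ≡ 2·8 + 7 (base 8). Lift 9: 25. −1: 24.
[6] 24 ≡ 2·9 + 6 (base 9). Lift 10: 26. −1: 25.
[7] 25 ≡ 2·10 + 5 (base 10). Lift 11: 27. −1: 26.
[8] 26 ≡ 2·11 + 4 (base 11). Lift 12: 28. −1: 27.

27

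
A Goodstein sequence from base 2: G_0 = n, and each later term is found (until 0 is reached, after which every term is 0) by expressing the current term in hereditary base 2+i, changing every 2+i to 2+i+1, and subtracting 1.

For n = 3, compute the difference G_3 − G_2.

base 2: 3 = 2 + 1; at 3: 3 + 1 = 4; next = 3
base 3: 3 = 3; at 4: 4 = 4; next = 3
base 4: 3 = 3; at 5: 3 = 3; next = 2

-1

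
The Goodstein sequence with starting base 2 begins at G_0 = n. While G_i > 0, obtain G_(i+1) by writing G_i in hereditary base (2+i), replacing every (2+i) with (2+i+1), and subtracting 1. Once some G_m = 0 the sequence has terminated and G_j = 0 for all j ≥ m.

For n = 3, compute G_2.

base 2: 3 = 2 + 1; at 3: 3 + 1 = 4; next = 3
base 3: 3 = 3; at 4: 4 = 4; next = 3
base 4: 3 = 3; at 5: 3 = 3; next = 2

3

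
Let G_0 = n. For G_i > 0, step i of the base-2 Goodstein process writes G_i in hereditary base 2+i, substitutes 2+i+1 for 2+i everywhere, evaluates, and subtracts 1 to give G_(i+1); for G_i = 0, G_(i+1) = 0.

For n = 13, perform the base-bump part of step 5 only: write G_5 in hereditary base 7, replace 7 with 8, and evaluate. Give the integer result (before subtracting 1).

134219480

base 2: 13 = 2^(2 + 1) + 2^2 + 1; at 3: 3^(3 + 1) + 3^3 + 1 = 109; next = 108
base 3: 108 = 3^(3 + 1) + 3^3; at 4: 4^(4 + 1) + 4^4 = 1280; next = 1279
base 4: 1279 = 4^(4 + 1) + 3·4^3 + 3·4^2 + 3·4 + 3; at 5: 5^(5 + 1) + 3·5^3 + 3·5^2 + 3·5 + 3 = 16093; next = 16092
base 5: 16092 = 5^(5 + 1) + 3·5^3 + 3·5^2 + 3·5 + 2; at 6: 6^(6 + 1) + 3·6^3 + 3·6^2 + 3·6 + 2 = 280712; next = 280711
base 6: 280711 = 6^(6 + 1) + 3·6^3 + 3·6^2 + 3·6 + 1; at 7: 7^(7 + 1) + 3·7^3 + 3·7^2 + 3·7 + 1 = 5765999; next = 5765998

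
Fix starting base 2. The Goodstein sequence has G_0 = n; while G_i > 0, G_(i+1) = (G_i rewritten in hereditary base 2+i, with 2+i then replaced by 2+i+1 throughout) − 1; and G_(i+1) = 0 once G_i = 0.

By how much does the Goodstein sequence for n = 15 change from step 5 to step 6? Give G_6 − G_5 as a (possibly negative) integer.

144406599

G_0 = 15. HB_2(15) = 2^(2 + 1) + 2^2 + 2 + 1. Bump = 112. G_1 = 111.
G_1 = 111. HB_3(111) = 3^(3 + 1) + 3^3 + 3. Bump = 1284. G_2 = 1283.
G_2 = 1283. HB_4(1283) = 4^(4 + 1) + 4^4 + 3. Bump = 18753. G_3 = 18752.
G_3 = 18752. HB_5(18752) = 5^(5 + 1) + 5^5 + 2. Bump = 326594. G_4 = 326593.
G_4 = 326593. HB_6(326593) = 6^(6 + 1) + 6^6 + 1. Bump = 6588345. G_5 = 6588344.
G_5 = 6588344. HB_7(6588344) = 7^(7 + 1) + 7^7. Bump = 150994944. G_6 = 150994943.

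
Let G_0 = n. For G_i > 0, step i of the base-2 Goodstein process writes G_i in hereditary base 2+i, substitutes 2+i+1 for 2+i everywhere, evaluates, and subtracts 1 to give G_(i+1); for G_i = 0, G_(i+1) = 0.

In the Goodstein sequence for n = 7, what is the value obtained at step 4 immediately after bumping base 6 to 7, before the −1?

823544

7 —HB2→ 2^2 + 2 + 1 —bump→ 3^3 + 3 + 1 = 31 —(−1)→ 30
30 —HB3→ 3^3 + 3 —bump→ 4^4 + 4 = 260 —(−1)→ 259
259 —HB4→ 4^4 + 3 —bump→ 5^5 + 3 = 3128 —(−1)→ 3127
3127 —HB5→ 5^5 + 2 —bump→ 6^6 + 2 = 46658 —(−1)→ 46657
46657 —HB6→ 6^6 + 1 —bump→ 7^7 + 1 = 823544 —(−1)→ 823543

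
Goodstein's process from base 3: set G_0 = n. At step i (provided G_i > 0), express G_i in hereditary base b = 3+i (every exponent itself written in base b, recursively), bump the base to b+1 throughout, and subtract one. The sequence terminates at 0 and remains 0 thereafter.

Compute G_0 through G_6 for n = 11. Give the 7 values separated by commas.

step 0: 11 = 3^2 + 2; sub 4 for 3: 4^2 + 2; = 18; G_1 = 18−1 = 17
step 1: 17 = 4^2 + 1; sub 5 for 4: 5^2 + 1; = 26; G_2 = 26−1 = 25
step 2: 25 = 5^2; sub 6 for 5: 6^2; = 36; G_3 = 36−1 = 35
step 3: 35 = 5·6 + 5; sub 7 for 6: 5·7 + 5; = 40; G_4 = 40−1 = 39
step 4: 39 = 5·7 + 4; sub 8 for 7: 5·8 + 4; = 44; G_5 = 44−1 = 43
step 5: 43 = 5·8 + 3; sub 9 for 8: 5·9 + 3; = 48; G_6 = 48−1 = 47

11, 17, 25, 35, 39, 43, 47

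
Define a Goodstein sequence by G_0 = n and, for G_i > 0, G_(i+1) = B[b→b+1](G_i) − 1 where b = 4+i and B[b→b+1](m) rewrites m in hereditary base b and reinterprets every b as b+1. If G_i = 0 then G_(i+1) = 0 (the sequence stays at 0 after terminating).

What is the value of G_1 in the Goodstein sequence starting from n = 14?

16

(0) 14|_4 = 3·4 + 2 ↦ 3·5 + 2|_5 = 17 ⇒ 16
(1) 16|_5 = 3·5 + 1 ↦ 3·6 + 1|_6 = 19 ⇒ 18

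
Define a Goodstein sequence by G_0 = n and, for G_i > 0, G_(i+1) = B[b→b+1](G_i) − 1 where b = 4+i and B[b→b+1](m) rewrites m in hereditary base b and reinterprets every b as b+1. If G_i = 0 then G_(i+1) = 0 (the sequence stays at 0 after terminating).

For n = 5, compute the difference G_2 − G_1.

5 —HB4→ 4 + 1 —bump→ 5 + 1 = 6 —(−1)→ 5
5 —HB5→ 5 —bump→ 6 = 6 —(−1)→ 5

0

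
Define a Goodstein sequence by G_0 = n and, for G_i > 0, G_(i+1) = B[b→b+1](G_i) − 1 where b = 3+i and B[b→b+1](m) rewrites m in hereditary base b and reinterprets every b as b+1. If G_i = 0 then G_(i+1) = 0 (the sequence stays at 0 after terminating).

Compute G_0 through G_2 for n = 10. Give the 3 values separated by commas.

i=0: 10 = 3^2 + 1 (b=3); 3→4: 4^2 + 1 = 17; 17−1 = 16
i=1: 16 = 4^2 (b=4); 4→5: 5^2 = 25; 25−1 = 24

10, 16, 24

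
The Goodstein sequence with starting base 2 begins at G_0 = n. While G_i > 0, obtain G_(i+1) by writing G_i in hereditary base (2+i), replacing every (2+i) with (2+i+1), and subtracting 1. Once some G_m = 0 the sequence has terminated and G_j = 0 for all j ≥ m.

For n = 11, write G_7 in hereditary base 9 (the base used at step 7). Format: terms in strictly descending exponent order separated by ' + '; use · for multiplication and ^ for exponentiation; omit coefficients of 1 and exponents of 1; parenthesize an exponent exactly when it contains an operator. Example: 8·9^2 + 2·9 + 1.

i=0: 11 = 2^(2 + 1) + 2 + 1 (b=2); 2→3: 3^(3 + 1) + 3 + 1 = 85; 85−1 = 84
i=1: 84 = 3^(3 + 1) + 3 (b=3); 3→4: 4^(4 + 1) + 4 = 1028; 1028−1 = 1027
i=2: 1027 = 4^(4 + 1) + 3 (b=4); 4→5: 5^(5 + 1) + 3 = 15628; 15628−1 = 15627
i=3: 15627 = 5^(5 + 1) + 2 (b=5); 5→6: 6^(6 + 1) + 2 = 279938; 279938−1 = 279937
i=4: 279937 = 6^(6 + 1) + 1 (b=6); 6→7: 7^(7 + 1) + 1 = 5764802; 5764802−1 = 5764801
i=5: 5764801 = 7^(7 + 1) (b=7); 7→8: 8^(8 + 1) = 134217728; 134217728−1 = 134217727
i=6: 134217727 = 7·8^8 + 7·8^7 + 7·8^6 + 7·8^5 + 7·8^4 + 7·8^3 + 7·8^2 + 7·8 + 7 (b=8); 8→9: 7·9^9 + 7·9^7 + 7·9^6 + 7·9^5 + 7·9^4 + 7·9^3 + 7·9^2 + 7·9 + 7 = 2749609303; 2749609303−1 = 2749609302
i=7: 2749609302 = 7·9^9 + 7·9^7 + 7·9^6 + 7·9^5 + 7·9^4 + 7·9^3 + 7·9^2 + 7·9 + 6 (b=9); 9→10: 7·10^10 + 7·10^7 + 7·10^6 + 7·10^5 + 7·10^4 + 7·10^3 + 7·10^2 + 7·10 + 6 = 70077777776; 70077777776−1 = 70077777775

7·9^9 + 7·9^7 + 7·9^6 + 7·9^5 + 7·9^4 + 7·9^3 + 7·9^2 + 7·9 + 6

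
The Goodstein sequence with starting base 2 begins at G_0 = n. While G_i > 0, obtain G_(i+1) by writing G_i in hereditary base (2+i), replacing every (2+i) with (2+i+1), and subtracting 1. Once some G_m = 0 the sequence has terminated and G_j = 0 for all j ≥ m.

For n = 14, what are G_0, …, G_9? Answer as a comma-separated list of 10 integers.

step 0: 14 = 2^(2 + 1) + 2^2 + 2; sub 3 for 2: 3^(3 + 1) + 3^3 + 3; = 111; G_1 = 111−1 = 110
step 1: 110 = 3^(3 + 1) + 3^3 + 2; sub 4 for 3: 4^(4 + 1) + 4^4 + 2; = 1282; G_2 = 1282−1 = 1281
step 2: 1281 = 4^(4 + 1) + 4^4 + 1; sub 5 for 4: 5^(5 + 1) + 5^5 + 1; = 18751; G_3 = 18751−1 = 18750
step 3: 18750 = 5^(5 + 1) + 5^5; sub 6 for 5: 6^(6 + 1) + 6^6; = 326592; G_4 = 326592−1 = 326591
step 4: 326591 = 6^(6 + 1) + 5·6^5 + 5·6^4 + 5·6^3 + 5·6^2 + 5·6 + 5; sub 7 for 6: 7^(7 + 1) + 5·7^5 + 5·7^4 + 5·7^3 + 5·7^2 + 5·7 + 5; = 5862841; G_5 = 5862841−1 = 5862840
step 5: 5862840 = 7^(7 + 1) + 5·7^5 + 5·7^4 + 5·7^3 + 5·7^2 + 5·7 + 4; sub 8 for 7: 8^(8 + 1) + 5·8^5 + 5·8^4 + 5·8^3 + 5·8^2 + 5·8 + 4; = 134404972; G_6 = 134404972−1 = 134404971
step 6: 134404971 = 8^(8 + 1) + 5·8^5 + 5·8^4 + 5·8^3 + 5·8^2 + 5·8 + 3; sub 9 for 8: 9^(9 + 1) + 5·9^5 + 5·9^4 + 5·9^3 + 5·9^2 + 5·9 + 3; = 3487116549; G_7 = 3487116549−1 = 3487116548
step 7: 3487116548 = 9^(9 + 1) + 5·9^5 + 5·9^4 + 5·9^3 + 5·9^2 + 5·9 + 2; sub 10 for 9: 10^(10 + 1) + 5·10^5 + 5·10^4 + 5·10^3 + 5·10^2 + 5·10 + 2; = 100000555552; G_8 = 100000555552−1 = 100000555551
step 8: 100000555551 = 10^(10 + 1) + 5·10^5 + 5·10^4 + 5·10^3 + 5·10^2 + 5·10 + 1; sub 11 for 10: 11^(11 + 1) + 5·11^5 + 5·11^4 + 5·11^3 + 5·11^2 + 5·11 + 1; = 3138429262497; G_9 = 3138429262497−1 = 3138429262496

14, 110, 1281, 18750, 326591, 5862840, 134404971, 3487116548, 100000555551, 3138429262496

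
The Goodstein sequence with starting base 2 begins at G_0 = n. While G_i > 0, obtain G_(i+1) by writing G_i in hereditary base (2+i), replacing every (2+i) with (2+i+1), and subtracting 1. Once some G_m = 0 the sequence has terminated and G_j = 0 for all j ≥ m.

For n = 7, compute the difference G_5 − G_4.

776886

G_0=7  [base 2] 2^2 + 2 + 1  →[2↦3]→  3^3 + 3 + 1 = 31  −1 ⇒ G_1=30
G_1=30  [base 3] 3^3 + 3  →[3↦4]→  4^4 + 4 = 260  −1 ⇒ G_2=259
G_2=259  [base 4] 4^4 + 3  →[4↦5]→  5^5 + 3 = 3128  −1 ⇒ G_3=3127
G_3=3127  [base 5] 5^5 + 2  →[5↦6]→  6^6 + 2 = 46658  −1 ⇒ G_4=46657
G_4=46657  [base 6] 6^6 + 1  →[6↦7]→  7^7 + 1 = 823544  −1 ⇒ G_5=823543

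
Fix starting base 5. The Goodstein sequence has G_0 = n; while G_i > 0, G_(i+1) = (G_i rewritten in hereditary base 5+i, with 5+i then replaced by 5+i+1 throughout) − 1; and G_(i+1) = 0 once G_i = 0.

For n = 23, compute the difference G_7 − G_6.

2

G_0 = 23. HB_5(23) = 4·5 + 3. Bump = 27. G_1 = 26.
G_1 = 26. HB_6(26) = 4·6 + 2. Bump = 30. G_2 = 29.
G_2 = 29. HB_7(29) = 4·7 + 1. Bump = 33. G_3 = 32.
G_3 = 32. HB_8(32) = 4·8. Bump = 36. G_4 = 35.
G_4 = 35. HB_9(35) = 3·9 + 8. Bump = 38. G_5 = 37.
G_5 = 37. HB_10(37) = 3·10 + 7. Bump = 40. G_6 = 39.
G_6 = 39. HB_11(39) = 3·11 + 6. Bump = 42. G_7 = 41.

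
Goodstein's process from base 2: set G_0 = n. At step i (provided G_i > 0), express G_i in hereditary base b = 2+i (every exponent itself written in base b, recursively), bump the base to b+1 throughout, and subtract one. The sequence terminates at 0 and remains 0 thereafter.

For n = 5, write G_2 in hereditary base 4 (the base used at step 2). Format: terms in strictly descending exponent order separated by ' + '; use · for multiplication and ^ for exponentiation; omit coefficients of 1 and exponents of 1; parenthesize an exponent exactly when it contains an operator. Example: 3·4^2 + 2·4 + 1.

3·4^3 + 3·4^2 + 3·4 + 3

G_0=5  [base 2] 2^2 + 1  →[2↦3]→  3^3 + 1 = 28  −1 ⇒ G_1=27
G_1=27  [base 3] 3^3  →[3↦4]→  4^4 = 256  −1 ⇒ G_2=255
G_2=255  [base 4] 3·4^3 + 3·4^2 + 3·4 + 3  →[4↦5]→  3·5^3 + 3·5^2 + 3·5 + 3 = 468  −1 ⇒ G_3=467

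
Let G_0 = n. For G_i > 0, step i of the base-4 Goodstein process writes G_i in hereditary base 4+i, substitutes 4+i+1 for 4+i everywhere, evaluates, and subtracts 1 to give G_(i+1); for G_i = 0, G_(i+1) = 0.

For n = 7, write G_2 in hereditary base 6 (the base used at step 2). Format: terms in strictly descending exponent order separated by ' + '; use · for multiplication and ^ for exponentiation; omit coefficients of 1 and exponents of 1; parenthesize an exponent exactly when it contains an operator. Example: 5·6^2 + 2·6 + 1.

6 + 1

G_0=7  [base 4] 4 + 3  →[4↦5]→  5 + 3 = 8  −1 ⇒ G_1=7
G_1=7  [base 5] 5 + 2  →[5↦6]→  6 + 2 = 8  −1 ⇒ G_2=7
G_2=7  [base 6] 6 + 1  →[6↦7]→  7 + 1 = 8  −1 ⇒ G_3=7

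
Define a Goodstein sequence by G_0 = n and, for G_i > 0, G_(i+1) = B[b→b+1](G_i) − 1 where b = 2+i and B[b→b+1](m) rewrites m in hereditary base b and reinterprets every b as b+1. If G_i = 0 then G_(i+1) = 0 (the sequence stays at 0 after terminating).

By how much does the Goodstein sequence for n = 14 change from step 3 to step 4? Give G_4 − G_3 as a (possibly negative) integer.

i=0: 14 = 2^(2 + 1) + 2^2 + 2 (b=2); 2→3: 3^(3 + 1) + 3^3 + 3 = 111; 111−1 = 110
i=1: 110 = 3^(3 + 1) + 3^3 + 2 (b=3); 3→4: 4^(4 + 1) + 4^4 + 2 = 1282; 1282−1 = 1281
i=2: 1281 = 4^(4 + 1) + 4^4 + 1 (b=4); 4→5: 5^(5 + 1) + 5^5 + 1 = 18751; 18751−1 = 18750
i=3: 18750 = 5^(5 + 1) + 5^5 (b=5); 5→6: 6^(6 + 1) + 6^6 = 326592; 326592−1 = 326591

307841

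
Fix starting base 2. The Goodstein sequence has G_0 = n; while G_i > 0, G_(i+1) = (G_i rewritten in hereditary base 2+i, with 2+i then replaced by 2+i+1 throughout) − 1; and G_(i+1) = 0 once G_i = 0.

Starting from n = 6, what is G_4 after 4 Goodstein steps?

G_0 = 6. HB_2(6) = 2^2 + 2. Bump = 30. G_1 = 29.
G_1 = 29. HB_3(29) = 3^3 + 2. Bump = 258. G_2 = 257.
G_2 = 257. HB_4(257) = 4^4 + 1. Bump = 3126. G_3 = 3125.
G_3 = 3125. HB_5(3125) = 5^5. Bump = 46656. G_4 = 46655.
G_4 = 46655. HB_6(46655) = 5·6^5 + 5·6^4 + 5·6^3 + 5·6^2 + 5·6 + 5. Bump = 98040. G_5 = 98039.

46655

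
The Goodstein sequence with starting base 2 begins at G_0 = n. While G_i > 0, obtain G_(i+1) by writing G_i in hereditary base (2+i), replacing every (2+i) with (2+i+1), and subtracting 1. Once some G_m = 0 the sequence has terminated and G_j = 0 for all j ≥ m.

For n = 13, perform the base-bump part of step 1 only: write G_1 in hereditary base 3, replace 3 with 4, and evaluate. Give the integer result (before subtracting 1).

base 2: 13 = 2^(2 + 1) + 2^2 + 1; at 3: 3^(3 + 1) + 3^3 + 1 = 109; next = 108
base 3: 108 = 3^(3 + 1) + 3^3; at 4: 4^(4 + 1) + 4^4 = 1280; next = 1279

1280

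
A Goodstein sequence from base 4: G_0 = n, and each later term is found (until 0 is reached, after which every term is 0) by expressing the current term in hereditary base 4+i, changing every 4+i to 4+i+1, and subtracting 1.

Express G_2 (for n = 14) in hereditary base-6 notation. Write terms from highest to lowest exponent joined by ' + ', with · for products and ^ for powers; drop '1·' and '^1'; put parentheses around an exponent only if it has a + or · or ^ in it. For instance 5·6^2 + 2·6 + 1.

3·6

[0] 14 ≡ 3·4 + 2 (base 4). Lift 5: 17. −1: 16.
[1] 16 ≡ 3·5 + 1 (base 5). Lift 6: 19. −1: 18.
[2] 18 ≡ 3·6 (base 6). Lift 7: 21. −1: 20.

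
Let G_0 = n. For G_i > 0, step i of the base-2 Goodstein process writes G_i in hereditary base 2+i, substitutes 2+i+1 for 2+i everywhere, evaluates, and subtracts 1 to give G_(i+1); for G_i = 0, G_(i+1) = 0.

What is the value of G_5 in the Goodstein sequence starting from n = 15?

6588344

base 2: 15 = 2^(2 + 1) + 2^2 + 2 + 1; at 3: 3^(3 + 1) + 3^3 + 3 + 1 = 112; next = 111
base 3: 111 = 3^(3 + 1) + 3^3 + 3; at 4: 4^(4 + 1) + 4^4 + 4 = 1284; next = 1283
base 4: 1283 = 4^(4 + 1) + 4^4 + 3; at 5: 5^(5 + 1) + 5^5 + 3 = 18753; next = 18752
base 5: 18752 = 5^(5 + 1) + 5^5 + 2; at 6: 6^(6 + 1) + 6^6 + 2 = 326594; next = 326593
base 6: 326593 = 6^(6 + 1) + 6^6 + 1; at 7: 7^(7 + 1) + 7^7 + 1 = 6588345; next = 6588344
base 7: 6588344 = 7^(7 + 1) + 7^7; at 8: 8^(8 + 1) + 8^8 = 150994944; next = 150994943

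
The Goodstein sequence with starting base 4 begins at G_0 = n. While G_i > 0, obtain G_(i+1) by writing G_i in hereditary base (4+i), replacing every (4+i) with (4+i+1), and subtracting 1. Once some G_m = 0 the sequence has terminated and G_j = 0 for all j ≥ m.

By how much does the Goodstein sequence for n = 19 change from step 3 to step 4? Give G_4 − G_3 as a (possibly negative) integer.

14

i=0: 19 = 4^2 + 3 (b=4); 4→5: 5^2 + 3 = 28; 28−1 = 27
i=1: 27 = 5^2 + 2 (b=5); 5→6: 6^2 + 2 = 38; 38−1 = 37
i=2: 37 = 6^2 + 1 (b=6); 6→7: 7^2 + 1 = 50; 50−1 = 49
i=3: 49 = 7^2 (b=7); 7→8: 8^2 = 64; 64−1 = 63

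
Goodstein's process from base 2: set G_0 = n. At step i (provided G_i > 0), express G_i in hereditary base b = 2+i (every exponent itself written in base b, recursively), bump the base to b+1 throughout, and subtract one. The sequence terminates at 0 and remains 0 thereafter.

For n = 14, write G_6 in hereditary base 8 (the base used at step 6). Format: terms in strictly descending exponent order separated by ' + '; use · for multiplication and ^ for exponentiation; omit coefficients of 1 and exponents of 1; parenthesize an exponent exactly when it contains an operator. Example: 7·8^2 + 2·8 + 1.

8^(8 + 1) + 5·8^5 + 5·8^4 + 5·8^3 + 5·8^2 + 5·8 + 3

G_0=14  [base 2] 2^(2 + 1) + 2^2 + 2  →[2↦3]→  3^(3 + 1) + 3^3 + 3 = 111  −1 ⇒ G_1=110
G_1=110  [base 3] 3^(3 + 1) + 3^3 + 2  →[3↦4]→  4^(4 + 1) + 4^4 + 2 = 1282  −1 ⇒ G_2=1281
G_2=1281  [base 4] 4^(4 + 1) + 4^4 + 1  →[4↦5]→  5^(5 + 1) + 5^5 + 1 = 18751  −1 ⇒ G_3=18750
G_3=18750  [base 5] 5^(5 + 1) + 5^5  →[5↦6]→  6^(6 + 1) + 6^6 = 326592  −1 ⇒ G_4=326591
G_4=326591  [base 6] 6^(6 + 1) + 5·6^5 + 5·6^4 + 5·6^3 + 5·6^2 + 5·6 + 5  →[6↦7]→  7^(7 + 1) + 5·7^5 + 5·7^4 + 5·7^3 + 5·7^2 + 5·7 + 5 = 5862841  −1 ⇒ G_5=5862840
G_5=5862840  [base 7] 7^(7 + 1) + 5·7^5 + 5·7^4 + 5·7^3 + 5·7^2 + 5·7 + 4  →[7↦8]→  8^(8 + 1) + 5·8^5 + 5·8^4 + 5·8^3 + 5·8^2 + 5·8 + 4 = 134404972  −1 ⇒ G_6=134404971
G_6=134404971  [base 8] 8^(8 + 1) + 5·8^5 + 5·8^4 + 5·8^3 + 5·8^2 + 5·8 + 3  →[8↦9]→  9^(9 + 1) + 5·9^5 + 5·9^4 + 5·9^3 + 5·9^2 + 5·9 + 3 = 3487116549  −1 ⇒ G_7=3487116548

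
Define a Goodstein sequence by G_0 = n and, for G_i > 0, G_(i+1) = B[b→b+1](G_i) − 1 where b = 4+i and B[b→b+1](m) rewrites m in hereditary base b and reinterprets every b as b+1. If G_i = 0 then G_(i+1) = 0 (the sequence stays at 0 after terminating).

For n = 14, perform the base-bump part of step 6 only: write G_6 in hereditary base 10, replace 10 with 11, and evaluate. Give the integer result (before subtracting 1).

25

i=0: 14 = 3·4 + 2 (b=4); 4→5: 3·5 + 2 = 17; 17−1 = 16
i=1: 16 = 3·5 + 1 (b=5); 5→6: 3·6 + 1 = 19; 19−1 = 18
i=2: 18 = 3·6 (b=6); 6→7: 3·7 = 21; 21−1 = 20
i=3: 20 = 2·7 + 6 (b=7); 7→8: 2·8 + 6 = 22; 22−1 = 21
i=4: 21 = 2·8 + 5 (b=8); 8→9: 2·9 + 5 = 23; 23−1 = 22
i=5: 22 = 2·9 + 4 (b=9); 9→10: 2·10 + 4 = 24; 24−1 = 23
i=6: 23 = 2·10 + 3 (b=10); 10→11: 2·11 + 3 = 25; 25−1 = 24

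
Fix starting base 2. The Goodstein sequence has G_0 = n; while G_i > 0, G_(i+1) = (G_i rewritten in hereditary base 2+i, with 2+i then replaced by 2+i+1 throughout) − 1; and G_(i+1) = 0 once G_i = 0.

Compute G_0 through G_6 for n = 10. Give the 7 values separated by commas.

10, 83, 1025, 15625, 279935, 4215754, 84073323

(0) 10|_2 = 2^(2 + 1) + 2 ↦ 3^(3 + 1) + 3|_3 = 84 ⇒ 83
(1) 83|_3 = 3^(3 + 1) + 2 ↦ 4^(4 + 1) + 2|_4 = 1026 ⇒ 1025
(2) 1025|_4 = 4^(4 + 1) + 1 ↦ 5^(5 + 1) + 1|_5 = 15626 ⇒ 15625
(3) 15625|_5 = 5^(5 + 1) ↦ 6^(6 + 1)|_6 = 279936 ⇒ 279935
(4) 279935|_6 = 5·6^6 + 5·6^5 + 5·6^4 + 5·6^3 + 5·6^2 + 5·6 + 5 ↦ 5·7^7 + 5·7^5 + 5·7^4 + 5·7^3 + 5·7^2 + 5·7 + 5|_7 = 4215755 ⇒ 4215754
(5) 4215754|_7 = 5·7^7 + 5·7^5 + 5·7^4 + 5·7^3 + 5·7^2 + 5·7 + 4 ↦ 5·8^8 + 5·8^5 + 5·8^4 + 5·8^3 + 5·8^2 + 5·8 + 4|_8 = 84073324 ⇒ 84073323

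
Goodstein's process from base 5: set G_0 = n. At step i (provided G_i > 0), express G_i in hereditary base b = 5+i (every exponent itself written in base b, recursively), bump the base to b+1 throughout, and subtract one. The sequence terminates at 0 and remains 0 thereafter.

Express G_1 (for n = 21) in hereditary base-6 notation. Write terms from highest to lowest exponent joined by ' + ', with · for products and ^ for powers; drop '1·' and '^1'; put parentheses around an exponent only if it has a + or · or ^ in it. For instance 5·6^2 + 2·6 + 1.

4·6

G_0 = 21. HB_5(21) = 4·5 + 1. Bump = 25. G_1 = 24.
G_1 = 24. HB_6(24) = 4·6. Bump = 28. G_2 = 27.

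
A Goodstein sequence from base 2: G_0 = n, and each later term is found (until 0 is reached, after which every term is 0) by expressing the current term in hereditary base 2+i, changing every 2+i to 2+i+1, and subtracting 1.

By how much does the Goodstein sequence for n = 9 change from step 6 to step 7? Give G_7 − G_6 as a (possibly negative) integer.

step 0: 9 = 2^(2 + 1) + 1; sub 3 for 2: 3^(3 + 1) + 1; = 82; G_1 = 82−1 = 81
step 1: 81 = 3^(3 + 1); sub 4 for 3: 4^(4 + 1); = 1024; G_2 = 1024−1 = 1023
step 2: 1023 = 3·4^4 + 3·4^3 + 3·4^2 + 3·4 + 3; sub 5 for 4: 3·5^5 + 3·5^3 + 3·5^2 + 3·5 + 3; = 9843; G_3 = 9843−1 = 9842
step 3: 9842 = 3·5^5 + 3·5^3 + 3·5^2 + 3·5 + 2; sub 6 for 5: 3·6^6 + 3·6^3 + 3·6^2 + 3·6 + 2; = 140744; G_4 = 140744−1 = 140743
step 4: 140743 = 3·6^6 + 3·6^3 + 3·6^2 + 3·6 + 1; sub 7 for 6: 3·7^7 + 3·7^3 + 3·7^2 + 3·7 + 1; = 2471827; G_5 = 2471827−1 = 2471826
step 5: 2471826 = 3·7^7 + 3·7^3 + 3·7^2 + 3·7; sub 8 for 7: 3·8^8 + 3·8^3 + 3·8^2 + 3·8; = 50333400; G_6 = 50333400−1 = 50333399
step 6: 50333399 = 3·8^8 + 3·8^3 + 3·8^2 + 2·8 + 7; sub 9 for 8: 3·9^9 + 3·9^3 + 3·9^2 + 2·9 + 7; = 1162263922; G_7 = 1162263922−1 = 1162263921

1111930522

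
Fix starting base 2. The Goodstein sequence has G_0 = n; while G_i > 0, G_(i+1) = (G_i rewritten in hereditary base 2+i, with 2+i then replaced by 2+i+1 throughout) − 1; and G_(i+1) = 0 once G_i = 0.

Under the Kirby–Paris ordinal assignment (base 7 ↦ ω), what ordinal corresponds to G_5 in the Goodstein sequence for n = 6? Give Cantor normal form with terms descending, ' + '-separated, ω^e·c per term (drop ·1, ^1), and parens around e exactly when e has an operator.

[0] 6 ≡ 2^2 + 2 (base 2). Lift 3: 30. −1: 29.
[1] 29 ≡ 3^3 + 2 (base 3). Lift 4: 258. −1: 257.
[2] 257 ≡ 4^4 + 1 (base 4). Lift 5: 3126. −1: 3125.
[3] 3125 ≡ 5^5 (base 5). Lift 6: 46656. −1: 46655.
[4] 46655 ≡ 5·6^5 + 5·6^4 + 5·6^3 + 5·6^2 + 5·6 + 5 (base 6). Lift 7: 98040. −1: 98039.
[5] 98039 ≡ 5·7^5 + 5·7^4 + 5·7^3 + 5·7^2 + 5·7 + 4 (base 7). Lift 8: 187244. −1: 187243.

ω^5·5 + ω^4·5 + ω^3·5 + ω^2·5 + ω·5 + 4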